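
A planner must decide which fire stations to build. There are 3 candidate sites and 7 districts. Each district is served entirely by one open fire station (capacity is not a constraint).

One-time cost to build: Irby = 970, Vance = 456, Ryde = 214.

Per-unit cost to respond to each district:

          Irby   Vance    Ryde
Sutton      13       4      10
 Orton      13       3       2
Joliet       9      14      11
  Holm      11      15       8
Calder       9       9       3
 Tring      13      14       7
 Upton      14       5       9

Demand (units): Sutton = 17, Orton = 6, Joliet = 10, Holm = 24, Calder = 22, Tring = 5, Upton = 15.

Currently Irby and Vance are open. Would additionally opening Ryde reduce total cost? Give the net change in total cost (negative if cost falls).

Yes — net change −26 (cost falls by 26).

Current service cost with {Irby, Vance}: 778.
Adding Ryde: each district re-picks its cheapest; new service cost 538, saving 240.
Extra fixed cost: 214. Net change = 214 − 240 = -26.
(Totals: 2204 → 2178.)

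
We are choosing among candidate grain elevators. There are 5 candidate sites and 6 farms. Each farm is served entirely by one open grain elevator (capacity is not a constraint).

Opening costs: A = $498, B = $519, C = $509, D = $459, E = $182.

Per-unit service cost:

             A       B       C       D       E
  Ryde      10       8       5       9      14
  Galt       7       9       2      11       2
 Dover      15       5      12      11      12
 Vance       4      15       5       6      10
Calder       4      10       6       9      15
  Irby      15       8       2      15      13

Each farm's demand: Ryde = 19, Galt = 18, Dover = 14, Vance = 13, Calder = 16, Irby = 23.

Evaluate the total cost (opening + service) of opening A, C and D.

Total cost: 1913

Each farm is assigned to its cheapest site among the open ones.
{A, C, D}: Ryde→C 5·19=95, Galt→C 2·18=36, Dover→D 11·14=154, Vance→A 4·13=52, Calder→A 4·16=64, Irby→C 2·23=46. Service 447; fixed 1466; total 1913.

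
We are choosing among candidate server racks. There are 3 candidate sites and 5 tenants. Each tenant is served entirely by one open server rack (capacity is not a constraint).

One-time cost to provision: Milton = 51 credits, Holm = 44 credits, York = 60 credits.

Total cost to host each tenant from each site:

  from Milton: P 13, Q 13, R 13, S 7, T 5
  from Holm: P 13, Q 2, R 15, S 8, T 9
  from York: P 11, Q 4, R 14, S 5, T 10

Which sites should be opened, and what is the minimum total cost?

Open Holm only; minimum total cost 91.

For any fixed open set, each tenant goes to its cheapest open site; total = fixed + service.
{Holm}: P→Holm 13, Q→Holm 2, R→Holm 15, S→Holm 8, T→Holm 9. Service 47; fixed 44; total 91.
{Milton}: service 51 + fixed 51 = 102
{York}: P→York 11, Q→York 4, R→York 14, S→York 5, T→York 10. Service 44; fixed 60; total 104.
{Milton, Holm, York}: service 36 + fixed 155 = 191
No other subset beats 91.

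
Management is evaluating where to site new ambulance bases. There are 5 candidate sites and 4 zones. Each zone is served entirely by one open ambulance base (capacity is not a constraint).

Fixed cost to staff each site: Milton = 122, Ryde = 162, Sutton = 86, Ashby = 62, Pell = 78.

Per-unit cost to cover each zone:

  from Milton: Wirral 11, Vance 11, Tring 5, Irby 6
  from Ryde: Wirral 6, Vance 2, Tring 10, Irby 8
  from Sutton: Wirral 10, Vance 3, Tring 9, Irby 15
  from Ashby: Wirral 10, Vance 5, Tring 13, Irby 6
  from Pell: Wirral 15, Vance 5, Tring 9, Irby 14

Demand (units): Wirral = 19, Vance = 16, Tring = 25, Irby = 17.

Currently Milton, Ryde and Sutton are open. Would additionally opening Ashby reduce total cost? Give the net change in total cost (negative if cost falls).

Current service cost with {Milton, Ryde, Sutton}: 373.
Adding Ashby: each zone re-picks its cheapest; new service cost 373, saving 0.
Extra fixed cost: 62. Net change = 62 − 0 = 62.
(Totals: 743 → 805.)

No — net change +62 (cost rises by 62).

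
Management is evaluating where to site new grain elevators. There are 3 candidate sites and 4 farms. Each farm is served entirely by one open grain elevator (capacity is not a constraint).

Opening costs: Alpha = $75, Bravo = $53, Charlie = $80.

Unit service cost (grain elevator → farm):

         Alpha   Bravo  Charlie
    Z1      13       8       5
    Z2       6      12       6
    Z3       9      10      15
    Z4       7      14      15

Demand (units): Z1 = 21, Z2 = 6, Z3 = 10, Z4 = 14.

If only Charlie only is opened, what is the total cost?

Each farm is assigned to its cheapest site among the open ones.
{Charlie}: Z1→Charlie 5·21=105, Z2→Charlie 6·6=36, Z3→Charlie 15·10=150, Z4→Charlie 15·14=210. Service 501; fixed 80; total 581.

Total cost: 581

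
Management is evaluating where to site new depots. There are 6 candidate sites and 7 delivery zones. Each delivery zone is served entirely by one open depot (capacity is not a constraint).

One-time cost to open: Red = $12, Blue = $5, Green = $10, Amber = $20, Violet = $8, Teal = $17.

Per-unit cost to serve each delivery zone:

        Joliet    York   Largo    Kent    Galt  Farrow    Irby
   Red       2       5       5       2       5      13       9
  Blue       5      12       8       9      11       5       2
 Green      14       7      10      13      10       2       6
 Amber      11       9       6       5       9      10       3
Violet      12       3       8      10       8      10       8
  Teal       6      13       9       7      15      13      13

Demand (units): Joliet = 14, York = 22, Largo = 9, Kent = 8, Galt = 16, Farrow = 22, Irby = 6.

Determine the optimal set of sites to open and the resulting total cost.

Open Red, Blue, Green and Violet; minimum total cost 326.

For any fixed open set, each delivery zone goes to its cheapest open site; total = fixed + service.
{Red, Blue, Green, Violet}: Joliet→Red 2·14=28, York→Violet 3·22=66, Largo→Red 5·9=45, Kent→Red 2·8=16, Galt→Red 5·16=80, Farrow→Green 2·22=44, Irby→Blue 2·6=12. Service 291; fixed 35; total 326.
{Red, Blue, Green, Violet, Teal}: service 291 + fixed 52 = 343
{Red, Green, Violet}: service 315 + fixed 30 = 345
{Red, Blue, Green, Amber, Violet, Teal}: service 291 + fixed 72 = 363
No other subset beats 326.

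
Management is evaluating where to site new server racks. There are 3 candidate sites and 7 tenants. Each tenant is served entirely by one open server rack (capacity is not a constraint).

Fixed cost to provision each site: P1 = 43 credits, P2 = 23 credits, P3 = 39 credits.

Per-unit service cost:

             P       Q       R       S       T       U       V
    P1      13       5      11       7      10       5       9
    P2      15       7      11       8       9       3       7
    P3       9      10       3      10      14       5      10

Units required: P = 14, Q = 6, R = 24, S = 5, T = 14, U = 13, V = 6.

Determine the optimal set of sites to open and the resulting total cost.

Open P2 and P3; minimum total cost 549.

For any fixed open set, each tenant goes to its cheapest open site; total = fixed + service.
{P2, P3}: P→P3 9·14=126, Q→P2 7·6=42, R→P3 3·24=72, S→P2 8·5=40, T→P2 9·14=126, U→P2 3·13=39, V→P2 7·6=42. Service 487; fixed 62; total 549.
{P1, P2, P3}: P→P3 9·14=126, Q→P1 5·6=30, R→P3 3·24=72, S→P1 7·5=35, T→P2 9·14=126, U→P2 3·13=39, V→P2 7·6=42. Service 470; fixed 105; total 575.
{P1, P3}: P→P3 9·14=126, Q→P1 5·6=30, R→P3 3·24=72, S→P1 7·5=35, T→P1 10·14=140, U→P1 5·13=65, V→P1 9·6=54. Service 522; fixed 82; total 604.
{P2}: P→P2 15·14=210, Q→P2 7·6=42, R→P2 11·24=264, S→P2 8·5=40, T→P2 9·14=126, U→P2 3·13=39, V→P2 7·6=42. Service 763; fixed 23; total 786.
(All 7 nonempty subsets were checked; P2 and P3 is lowest.)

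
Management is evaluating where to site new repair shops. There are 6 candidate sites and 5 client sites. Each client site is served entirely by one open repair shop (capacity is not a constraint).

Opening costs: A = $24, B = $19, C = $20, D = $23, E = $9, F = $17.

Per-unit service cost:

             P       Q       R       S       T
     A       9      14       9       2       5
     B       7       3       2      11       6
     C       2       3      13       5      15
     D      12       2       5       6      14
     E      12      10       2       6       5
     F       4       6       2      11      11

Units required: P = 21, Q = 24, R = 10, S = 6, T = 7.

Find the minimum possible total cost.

Minimum total cost: 227

For any fixed open set, each client site goes to its cheapest open site; total = fixed + service.
{C, D, E}: P→C 2·21=42, Q→D 2·24=48, R→E 2·10=20, S→C 5·6=30, T→E 5·7=35. Service 175; fixed 52; total 227.
{C, E}: service 199 + fixed 29 = 228
{A, C, D, E}: P→C 2·21=42, Q→D 2·24=48, R→E 2·10=20, S→A 2·6=12, T→A 5·7=35. Service 157; fixed 76; total 233.
{A, B, C, D, E, F}: P→C 2·21=42, Q→D 2·24=48, R→B 2·10=20, S→A 2·6=12, T→A 5·7=35. Service 157; fixed 112; total 269.
No other subset beats 227.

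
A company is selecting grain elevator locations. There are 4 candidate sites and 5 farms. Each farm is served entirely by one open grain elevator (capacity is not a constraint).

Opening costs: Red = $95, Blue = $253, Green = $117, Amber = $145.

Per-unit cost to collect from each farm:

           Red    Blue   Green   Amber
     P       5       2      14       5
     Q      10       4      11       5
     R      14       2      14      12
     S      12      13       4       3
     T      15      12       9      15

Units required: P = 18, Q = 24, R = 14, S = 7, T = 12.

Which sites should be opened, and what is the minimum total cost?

Open Blue only; minimum total cost 648.

For any fixed open set, each farm goes to its cheapest open site; total = fixed + service.
{Blue}: P→Blue 2·18=36, Q→Blue 4·24=96, R→Blue 2·14=28, S→Blue 13·7=91, T→Blue 12·12=144. Service 395; fixed 253; total 648.
{Blue, Green}: service 296 + fixed 370 = 666
{Blue, Amber}: service 325 + fixed 398 = 723
{Red, Blue, Green, Amber}: service 289 + fixed 610 = 899
No other subset beats 648.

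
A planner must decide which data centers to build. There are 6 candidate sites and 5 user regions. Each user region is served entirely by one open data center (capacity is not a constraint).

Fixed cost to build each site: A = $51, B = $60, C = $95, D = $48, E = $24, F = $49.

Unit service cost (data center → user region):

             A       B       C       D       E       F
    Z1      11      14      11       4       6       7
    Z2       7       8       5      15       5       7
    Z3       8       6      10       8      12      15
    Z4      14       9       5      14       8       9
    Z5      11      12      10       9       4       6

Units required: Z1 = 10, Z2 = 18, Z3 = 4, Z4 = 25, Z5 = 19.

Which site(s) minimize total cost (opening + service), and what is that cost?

Open E only; minimum total cost 498.

For any fixed open set, each user region goes to its cheapest open site; total = fixed + service.
{E}: Z1→E 6·10=60, Z2→E 5·18=90, Z3→E 12·4=48, Z4→E 8·25=200, Z5→E 4·19=76. Service 474; fixed 24; total 498.
{C, E}: service 391 + fixed 119 = 510
{D, E}: service 438 + fixed 72 = 510
{A, B, C, D, E, F}: Z1→D 4·10=40, Z2→C 5·18=90, Z3→B 6·4=24, Z4→C 5·25=125, Z5→E 4·19=76. Service 355; fixed 327; total 682.
No other subset beats 498.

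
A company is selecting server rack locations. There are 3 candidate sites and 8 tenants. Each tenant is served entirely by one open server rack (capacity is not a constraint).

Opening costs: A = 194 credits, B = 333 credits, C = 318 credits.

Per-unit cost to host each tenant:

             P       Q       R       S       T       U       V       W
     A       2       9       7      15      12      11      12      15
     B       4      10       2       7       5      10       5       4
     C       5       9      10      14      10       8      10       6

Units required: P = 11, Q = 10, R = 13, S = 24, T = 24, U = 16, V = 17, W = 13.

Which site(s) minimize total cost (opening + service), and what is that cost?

Open B only; minimum total cost 1088.

For any fixed open set, each tenant goes to its cheapest open site; total = fixed + service.
{B}: P→B 4·11=44, Q→B 10·10=100, R→B 2·13=26, S→B 7·24=168, T→B 5·24=120, U→B 10·16=160, V→B 5·17=85, W→B 4·13=52. Service 755; fixed 333; total 1088.
{A, B}: service 723 + fixed 527 = 1250
{B, C}: P→B 4·11=44, Q→C 9·10=90, R→B 2·13=26, S→B 7·24=168, T→B 5·24=120, U→C 8·16=128, V→B 5·17=85, W→B 4·13=52. Service 713; fixed 651; total 1364.
{A, B, C}: service 691 + fixed 845 = 1536
No other subset beats 1088.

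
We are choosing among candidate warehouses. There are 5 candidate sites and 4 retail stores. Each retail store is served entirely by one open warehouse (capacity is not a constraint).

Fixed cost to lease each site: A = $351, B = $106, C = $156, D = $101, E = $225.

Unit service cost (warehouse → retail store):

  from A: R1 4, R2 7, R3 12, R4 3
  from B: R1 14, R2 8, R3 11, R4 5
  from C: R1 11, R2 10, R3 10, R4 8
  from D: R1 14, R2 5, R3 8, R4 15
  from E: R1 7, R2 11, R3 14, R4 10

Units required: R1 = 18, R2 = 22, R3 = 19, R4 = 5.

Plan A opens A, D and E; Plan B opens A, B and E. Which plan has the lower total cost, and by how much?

Plan A is cheaper by 106.

Plan A: {A, D, E}: R1→A 4·18=72, R2→D 5·22=110, R3→D 8·19=152, R4→A 3·5=15. Service 349; fixed 677; total 1026.
Plan B: {A, B, E}: R1→A 4·18=72, R2→A 7·22=154, R3→B 11·19=209, R4→A 3·5=15. Service 450; fixed 682; total 1132.
Difference: |1026 − 1132| = 106.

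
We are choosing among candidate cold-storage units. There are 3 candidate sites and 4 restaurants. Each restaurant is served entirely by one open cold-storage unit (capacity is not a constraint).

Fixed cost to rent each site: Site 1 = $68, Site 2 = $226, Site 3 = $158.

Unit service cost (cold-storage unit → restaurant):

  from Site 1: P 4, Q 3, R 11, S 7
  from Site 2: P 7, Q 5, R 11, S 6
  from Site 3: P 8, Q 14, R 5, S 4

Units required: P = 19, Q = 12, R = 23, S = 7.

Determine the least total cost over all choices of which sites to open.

For any fixed open set, each restaurant goes to its cheapest open site; total = fixed + service.
{Site 1, Site 3}: P→Site 1 4·19=76, Q→Site 1 3·12=36, R→Site 3 5·23=115, S→Site 3 4·7=28. Service 255; fixed 226; total 481.
{Site 1}: service 414 + fixed 68 = 482
{Site 3}: service 463 + fixed 158 = 621
{Site 1, Site 2, Site 3}: service 255 + fixed 452 = 707
No other subset beats 481.

Minimum total cost: 481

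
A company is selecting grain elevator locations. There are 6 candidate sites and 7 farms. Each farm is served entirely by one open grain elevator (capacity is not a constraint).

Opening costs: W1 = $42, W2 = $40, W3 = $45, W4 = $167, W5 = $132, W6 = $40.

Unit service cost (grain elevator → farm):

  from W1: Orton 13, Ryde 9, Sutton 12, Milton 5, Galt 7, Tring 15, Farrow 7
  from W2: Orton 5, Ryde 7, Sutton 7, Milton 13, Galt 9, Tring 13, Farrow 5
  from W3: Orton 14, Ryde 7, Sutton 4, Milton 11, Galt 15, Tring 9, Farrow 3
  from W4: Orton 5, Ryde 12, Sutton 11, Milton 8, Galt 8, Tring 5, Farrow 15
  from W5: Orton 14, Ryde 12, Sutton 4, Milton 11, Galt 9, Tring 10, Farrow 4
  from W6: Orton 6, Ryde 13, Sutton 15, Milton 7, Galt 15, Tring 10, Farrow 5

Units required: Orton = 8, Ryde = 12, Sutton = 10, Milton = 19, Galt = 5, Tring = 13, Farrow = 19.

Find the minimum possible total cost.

Minimum total cost: 595

For any fixed open set, each farm goes to its cheapest open site; total = fixed + service.
{W1, W2, W3}: Orton→W2 5·8=40, Ryde→W2 7·12=84, Sutton→W3 4·10=40, Milton→W1 5·19=95, Galt→W1 7·5=35, Tring→W3 9·13=117, Farrow→W3 3·19=57. Service 468; fixed 127; total 595.
{W1, W3, W6}: service 476 + fixed 127 = 603
{W1, W3}: service 532 + fixed 87 = 619
{W1, W2, W3, W4, W5, W6}: Orton→W2 5·8=40, Ryde→W2 7·12=84, Sutton→W3 4·10=40, Milton→W1 5·19=95, Galt→W1 7·5=35, Tring→W4 5·13=65, Farrow→W3 3·19=57. Service 416; fixed 466; total 882.
No other subset beats 595.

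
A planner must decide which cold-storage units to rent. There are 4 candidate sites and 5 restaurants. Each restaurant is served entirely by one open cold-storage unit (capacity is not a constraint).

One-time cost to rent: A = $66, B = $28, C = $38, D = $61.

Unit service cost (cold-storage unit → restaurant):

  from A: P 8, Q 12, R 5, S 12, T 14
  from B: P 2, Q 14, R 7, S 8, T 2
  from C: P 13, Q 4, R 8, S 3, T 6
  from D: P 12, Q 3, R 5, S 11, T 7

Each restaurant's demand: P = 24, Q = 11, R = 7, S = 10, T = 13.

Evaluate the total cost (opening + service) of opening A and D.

Each restaurant is assigned to its cheapest site among the open ones.
{A, D}: P→A 8·24=192, Q→D 3·11=33, R→A 5·7=35, S→D 11·10=110, T→D 7·13=91. Service 461; fixed 127; total 588.

Total cost: 588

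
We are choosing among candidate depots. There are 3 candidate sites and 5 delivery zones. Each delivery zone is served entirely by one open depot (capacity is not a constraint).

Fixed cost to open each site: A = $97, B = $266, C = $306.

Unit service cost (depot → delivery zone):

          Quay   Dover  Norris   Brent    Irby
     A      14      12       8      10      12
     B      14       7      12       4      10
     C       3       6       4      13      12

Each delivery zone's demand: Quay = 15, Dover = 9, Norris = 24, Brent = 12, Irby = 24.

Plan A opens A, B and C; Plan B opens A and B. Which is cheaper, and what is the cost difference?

Plan B is cheaper by 36.

Plan A: {A, B, C}: Quay→C 3·15=45, Dover→C 6·9=54, Norris→C 4·24=96, Brent→B 4·12=48, Irby→B 10·24=240. Service 483; fixed 669; total 1152.
Plan B: {A, B}: Quay→A 14·15=210, Dover→B 7·9=63, Norris→A 8·24=192, Brent→B 4·12=48, Irby→B 10·24=240. Service 753; fixed 363; total 1116.
Difference: |1152 − 1116| = 36.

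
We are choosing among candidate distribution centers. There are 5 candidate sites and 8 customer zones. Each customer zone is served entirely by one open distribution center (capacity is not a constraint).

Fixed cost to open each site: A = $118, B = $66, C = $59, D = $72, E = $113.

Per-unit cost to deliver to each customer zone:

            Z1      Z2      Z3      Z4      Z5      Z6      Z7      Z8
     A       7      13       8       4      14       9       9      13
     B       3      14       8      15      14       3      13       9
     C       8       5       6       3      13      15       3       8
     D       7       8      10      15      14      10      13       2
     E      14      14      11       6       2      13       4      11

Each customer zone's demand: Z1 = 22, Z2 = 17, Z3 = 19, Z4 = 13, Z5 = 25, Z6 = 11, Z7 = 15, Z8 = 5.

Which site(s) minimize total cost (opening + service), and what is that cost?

For any fixed open set, each customer zone goes to its cheapest open site; total = fixed + service.
{B, C, E}: Z1→B 3·22=66, Z2→C 5·17=85, Z3→C 6·19=114, Z4→C 3·13=39, Z5→E 2·25=50, Z6→B 3·11=33, Z7→C 3·15=45, Z8→C 8·5=40. Service 472; fixed 238; total 710.
{B, C, D, E}: service 442 + fixed 310 = 752
{A, B, C, E}: service 472 + fixed 356 = 828
{A, B, C, D, E}: Z1→B 3·22=66, Z2→C 5·17=85, Z3→C 6·19=114, Z4→C 3·13=39, Z5→E 2·25=50, Z6→B 3·11=33, Z7→C 3·15=45, Z8→D 2·5=10. Service 442; fixed 428; total 870.
No other subset beats 710.

Open B, C and E; minimum total cost 710.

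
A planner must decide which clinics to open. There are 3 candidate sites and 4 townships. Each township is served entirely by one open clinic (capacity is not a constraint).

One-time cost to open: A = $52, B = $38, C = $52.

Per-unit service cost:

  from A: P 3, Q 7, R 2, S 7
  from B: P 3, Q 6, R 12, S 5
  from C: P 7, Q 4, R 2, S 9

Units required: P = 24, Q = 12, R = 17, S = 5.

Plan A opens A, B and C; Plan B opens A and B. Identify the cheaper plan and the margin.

Plan A: {A, B, C}: P→A 3·24=72, Q→C 4·12=48, R→A 2·17=34, S→B 5·5=25. Service 179; fixed 142; total 321.
Plan B: {A, B}: P→A 3·24=72, Q→B 6·12=72, R→A 2·17=34, S→B 5·5=25. Service 203; fixed 90; total 293.
Difference: |321 − 293| = 28.

Plan B is cheaper by 28.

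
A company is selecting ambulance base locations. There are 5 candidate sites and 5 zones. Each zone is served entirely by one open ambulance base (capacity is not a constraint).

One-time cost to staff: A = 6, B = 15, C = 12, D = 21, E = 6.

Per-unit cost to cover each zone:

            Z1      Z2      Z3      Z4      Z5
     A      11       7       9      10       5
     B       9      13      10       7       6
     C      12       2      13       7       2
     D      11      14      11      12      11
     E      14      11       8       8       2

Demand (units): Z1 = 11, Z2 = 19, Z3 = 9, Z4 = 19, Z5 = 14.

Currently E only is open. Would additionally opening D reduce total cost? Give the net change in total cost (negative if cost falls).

Yes — net change −12 (cost falls by 12).

Current service cost with {E}: 615.
Adding D: each zone re-picks its cheapest; new service cost 582, saving 33.
Extra fixed cost: 21. Net change = 21 − 33 = -12.
(Totals: 621 → 609.)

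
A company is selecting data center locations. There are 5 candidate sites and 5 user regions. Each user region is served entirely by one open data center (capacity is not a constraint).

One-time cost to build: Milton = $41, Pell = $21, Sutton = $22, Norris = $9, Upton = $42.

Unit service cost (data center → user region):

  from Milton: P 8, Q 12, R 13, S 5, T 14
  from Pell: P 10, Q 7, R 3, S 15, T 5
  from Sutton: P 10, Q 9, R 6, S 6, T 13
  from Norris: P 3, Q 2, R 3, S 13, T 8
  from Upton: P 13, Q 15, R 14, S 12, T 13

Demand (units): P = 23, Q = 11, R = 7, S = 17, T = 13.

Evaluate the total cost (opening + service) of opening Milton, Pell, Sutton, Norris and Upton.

Total cost: 397

Each user region is assigned to its cheapest site among the open ones.
{Milton, Pell, Sutton, Norris, Upton}: P→Norris 3·23=69, Q→Norris 2·11=22, R→Pell 3·7=21, S→Milton 5·17=85, T→Pell 5·13=65. Service 262; fixed 135; total 397.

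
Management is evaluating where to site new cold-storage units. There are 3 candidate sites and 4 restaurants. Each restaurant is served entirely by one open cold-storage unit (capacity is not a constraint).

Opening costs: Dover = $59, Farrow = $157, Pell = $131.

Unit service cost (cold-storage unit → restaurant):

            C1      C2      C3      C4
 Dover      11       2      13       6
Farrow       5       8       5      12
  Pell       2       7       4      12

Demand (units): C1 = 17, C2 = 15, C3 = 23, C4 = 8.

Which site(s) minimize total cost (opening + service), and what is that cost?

Open Dover and Pell; minimum total cost 394.

For any fixed open set, each restaurant goes to its cheapest open site; total = fixed + service.
{Dover, Pell}: C1→Pell 2·17=34, C2→Dover 2·15=30, C3→Pell 4·23=92, C4→Dover 6·8=48. Service 204; fixed 190; total 394.
{Pell}: service 327 + fixed 131 = 458
{Dover, Farrow}: service 278 + fixed 216 = 494
{Dover, Farrow, Pell}: C1→Pell 2·17=34, C2→Dover 2·15=30, C3→Pell 4·23=92, C4→Dover 6·8=48. Service 204; fixed 347; total 551.
No other subset beats 394.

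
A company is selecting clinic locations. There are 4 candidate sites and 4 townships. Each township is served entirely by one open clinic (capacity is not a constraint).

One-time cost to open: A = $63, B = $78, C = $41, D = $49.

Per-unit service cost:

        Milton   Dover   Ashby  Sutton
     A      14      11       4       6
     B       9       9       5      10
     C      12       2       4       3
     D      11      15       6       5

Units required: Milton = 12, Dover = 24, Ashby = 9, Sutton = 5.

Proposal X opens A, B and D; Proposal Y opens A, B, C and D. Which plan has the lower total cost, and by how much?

Proposal Y is cheaper by 137.

Proposal X: {A, B, D}: Milton→B 9·12=108, Dover→B 9·24=216, Ashby→A 4·9=36, Sutton→D 5·5=25. Service 385; fixed 190; total 575.
Proposal Y: {A, B, C, D}: Milton→B 9·12=108, Dover→C 2·24=48, Ashby→A 4·9=36, Sutton→C 3·5=15. Service 207; fixed 231; total 438.
Difference: |575 − 438| = 137.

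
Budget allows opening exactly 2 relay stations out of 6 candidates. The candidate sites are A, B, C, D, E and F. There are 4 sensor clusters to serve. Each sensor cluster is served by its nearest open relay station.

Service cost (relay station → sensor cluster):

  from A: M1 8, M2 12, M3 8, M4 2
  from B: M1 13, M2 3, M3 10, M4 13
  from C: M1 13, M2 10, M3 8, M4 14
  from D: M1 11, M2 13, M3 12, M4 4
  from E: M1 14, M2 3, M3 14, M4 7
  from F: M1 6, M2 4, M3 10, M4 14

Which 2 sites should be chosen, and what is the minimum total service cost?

Choose A and F; total service cost 20.

With exactly 2 open, each sensor cluster uses its cheapest among the chosen.
{A, F}: M1→F 6, M2→F 4, M3→A 8, M4→A 2. Service cost 20.
{A, B}: service cost 21
{A, E}: service cost 21
Among all 15 size-2 choices, {A, F} is lowest.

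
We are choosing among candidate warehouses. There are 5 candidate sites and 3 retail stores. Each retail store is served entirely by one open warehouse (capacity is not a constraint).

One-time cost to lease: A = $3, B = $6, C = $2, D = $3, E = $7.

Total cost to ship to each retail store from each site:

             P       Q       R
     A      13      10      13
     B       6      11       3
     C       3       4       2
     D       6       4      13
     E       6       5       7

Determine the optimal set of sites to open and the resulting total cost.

For any fixed open set, each retail store goes to its cheapest open site; total = fixed + service.
{C}: P→C 3, Q→C 4, R→C 2. Service 9; fixed 2; total 11.
{A, C}: service 9 + fixed 5 = 14
{C, D}: service 9 + fixed 5 = 14
{A, B, C, D, E}: P→C 3, Q→C 4, R→C 2. Service 9; fixed 21; total 30.
No other subset beats 11.

Open C only; minimum total cost 11.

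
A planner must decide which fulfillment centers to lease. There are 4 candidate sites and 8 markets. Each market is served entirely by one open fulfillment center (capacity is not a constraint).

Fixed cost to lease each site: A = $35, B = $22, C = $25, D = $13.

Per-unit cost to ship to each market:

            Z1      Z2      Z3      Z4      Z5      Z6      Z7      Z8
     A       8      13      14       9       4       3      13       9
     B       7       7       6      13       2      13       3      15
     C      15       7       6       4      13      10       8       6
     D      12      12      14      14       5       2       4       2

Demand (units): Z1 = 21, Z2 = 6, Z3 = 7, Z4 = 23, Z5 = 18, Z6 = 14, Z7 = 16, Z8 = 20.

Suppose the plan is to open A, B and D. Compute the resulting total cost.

Each market is assigned to its cheapest site among the open ones.
{A, B, D}: Z1→B 7·21=147, Z2→B 7·6=42, Z3→B 6·7=42, Z4→A 9·23=207, Z5→B 2·18=36, Z6→D 2·14=28, Z7→B 3·16=48, Z8→D 2·20=40. Service 590; fixed 70; total 660.

Total cost: 660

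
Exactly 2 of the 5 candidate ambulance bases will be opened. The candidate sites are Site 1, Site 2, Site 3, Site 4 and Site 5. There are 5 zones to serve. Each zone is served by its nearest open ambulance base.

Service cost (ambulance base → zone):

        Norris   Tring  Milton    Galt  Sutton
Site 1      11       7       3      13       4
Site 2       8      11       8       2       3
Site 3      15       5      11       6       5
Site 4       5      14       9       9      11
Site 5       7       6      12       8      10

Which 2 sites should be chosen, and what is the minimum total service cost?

With exactly 2 open, each zone uses its cheapest among the chosen.
{Site 1, Site 2}: Norris→Site 2 8, Tring→Site 1 7, Milton→Site 1 3, Galt→Site 2 2, Sutton→Site 2 3. Service cost 23.
{Site 2, Site 3}: service cost 26
{Site 2, Site 5}: service cost 26
Among all 10 size-2 choices, {Site 1, Site 2} is lowest.

Choose Site 1 and Site 2; total service cost 23.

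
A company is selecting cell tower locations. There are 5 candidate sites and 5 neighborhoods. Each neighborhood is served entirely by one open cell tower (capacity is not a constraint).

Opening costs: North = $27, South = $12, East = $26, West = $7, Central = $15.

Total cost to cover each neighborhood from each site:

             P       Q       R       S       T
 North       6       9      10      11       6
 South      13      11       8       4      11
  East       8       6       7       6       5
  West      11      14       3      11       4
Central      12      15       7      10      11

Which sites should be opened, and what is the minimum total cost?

Open West only; minimum total cost 50.

For any fixed open set, each neighborhood goes to its cheapest open site; total = fixed + service.
{West}: P→West 11, Q→West 14, R→West 3, S→West 11, T→West 4. Service 43; fixed 7; total 50.
{South, West}: service 33 + fixed 19 = 52
{East}: service 32 + fixed 26 = 58
{North, South, East, West, Central}: P→North 6, Q→East 6, R→West 3, S→South 4, T→West 4. Service 23; fixed 87; total 110.
No other subset beats 50.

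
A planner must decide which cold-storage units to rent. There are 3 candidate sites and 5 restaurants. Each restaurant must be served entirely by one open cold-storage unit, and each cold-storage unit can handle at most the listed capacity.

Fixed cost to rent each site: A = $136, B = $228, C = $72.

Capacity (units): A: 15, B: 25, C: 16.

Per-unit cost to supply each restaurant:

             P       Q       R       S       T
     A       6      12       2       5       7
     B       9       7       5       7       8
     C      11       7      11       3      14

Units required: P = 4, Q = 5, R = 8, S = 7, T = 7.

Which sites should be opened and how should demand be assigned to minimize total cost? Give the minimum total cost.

Open {A, C}: P→C 11·4=44, Q→C 7·5=35, R→A 2·8=16, S→C 3·7=21, T→A 7·7=49.
Loads: A carries 15/15, C carries 16/16. Service 165; fixed 208; total 373.
Next best feasible plan costs 436.

Minimum total cost: 373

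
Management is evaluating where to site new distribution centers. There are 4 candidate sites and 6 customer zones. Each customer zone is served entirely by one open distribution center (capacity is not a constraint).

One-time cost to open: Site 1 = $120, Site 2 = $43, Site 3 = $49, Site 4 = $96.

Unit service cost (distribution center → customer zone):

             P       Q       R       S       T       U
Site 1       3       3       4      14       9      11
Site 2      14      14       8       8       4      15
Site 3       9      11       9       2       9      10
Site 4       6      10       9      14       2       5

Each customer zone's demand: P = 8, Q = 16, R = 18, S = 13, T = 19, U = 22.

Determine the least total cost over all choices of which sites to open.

For any fixed open set, each customer zone goes to its cheapest open site; total = fixed + service.
{Site 1, Site 3, Site 4}: P→Site 1 3·8=24, Q→Site 1 3·16=48, R→Site 1 4·18=72, S→Site 3 2·13=26, T→Site 4 2·19=38, U→Site 4 5·22=110. Service 318; fixed 265; total 583.
{Site 1, Site 2, Site 3, Site 4}: P→Site 1 3·8=24, Q→Site 1 3·16=48, R→Site 1 4·18=72, S→Site 3 2·13=26, T→Site 4 2·19=38, U→Site 4 5·22=110. Service 318; fixed 308; total 626.
{Site 1, Site 2, Site 4}: service 396 + fixed 259 = 655
{Site 2}: P→Site 2 14·8=112, Q→Site 2 14·16=224, R→Site 2 8·18=144, S→Site 2 8·13=104, T→Site 2 4·19=76, U→Site 2 15·22=330. Service 990; fixed 43; total 1033.
(All 15 nonempty subsets were checked; Site 1, Site 3 and Site 4 is lowest.)

Minimum total cost: 583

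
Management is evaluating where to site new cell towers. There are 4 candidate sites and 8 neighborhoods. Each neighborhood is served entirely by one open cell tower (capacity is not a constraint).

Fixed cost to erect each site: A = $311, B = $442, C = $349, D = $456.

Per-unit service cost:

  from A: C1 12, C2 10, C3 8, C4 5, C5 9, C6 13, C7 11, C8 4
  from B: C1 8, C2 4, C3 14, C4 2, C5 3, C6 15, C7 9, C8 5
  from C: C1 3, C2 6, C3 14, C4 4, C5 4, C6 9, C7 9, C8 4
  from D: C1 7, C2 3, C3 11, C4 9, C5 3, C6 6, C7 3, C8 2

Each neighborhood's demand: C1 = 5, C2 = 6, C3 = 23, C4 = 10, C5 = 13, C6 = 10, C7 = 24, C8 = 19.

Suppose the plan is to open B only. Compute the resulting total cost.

Each neighborhood is assigned to its cheapest site among the open ones.
{B}: C1→B 8·5=40, C2→B 4·6=24, C3→B 14·23=322, C4→B 2·10=20, C5→B 3·13=39, C6→B 15·10=150, C7→B 9·24=216, C8→B 5·19=95. Service 906; fixed 442; total 1348.

Total cost: 1348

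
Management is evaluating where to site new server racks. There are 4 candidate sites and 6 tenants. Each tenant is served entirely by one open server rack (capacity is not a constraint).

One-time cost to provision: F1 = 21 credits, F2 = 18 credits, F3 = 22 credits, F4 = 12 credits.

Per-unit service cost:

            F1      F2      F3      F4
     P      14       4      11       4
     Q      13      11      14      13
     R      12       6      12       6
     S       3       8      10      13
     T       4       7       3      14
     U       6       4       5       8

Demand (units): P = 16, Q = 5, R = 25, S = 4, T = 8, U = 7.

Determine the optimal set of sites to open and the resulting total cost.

Open F1 and F2; minimum total cost 380.

For any fixed open set, each tenant goes to its cheapest open site; total = fixed + service.
{F1, F2}: P→F2 4·16=64, Q→F2 11·5=55, R→F2 6·25=150, S→F1 3·4=12, T→F1 4·8=32, U→F2 4·7=28. Service 341; fixed 39; total 380.
{F1, F2, F4}: P→F2 4·16=64, Q→F2 11·5=55, R→F2 6·25=150, S→F1 3·4=12, T→F1 4·8=32, U→F2 4·7=28. Service 341; fixed 51; total 392.
{F2, F3}: service 353 + fixed 40 = 393
{F1, F2, F3, F4}: service 333 + fixed 73 = 406
No other subset beats 380.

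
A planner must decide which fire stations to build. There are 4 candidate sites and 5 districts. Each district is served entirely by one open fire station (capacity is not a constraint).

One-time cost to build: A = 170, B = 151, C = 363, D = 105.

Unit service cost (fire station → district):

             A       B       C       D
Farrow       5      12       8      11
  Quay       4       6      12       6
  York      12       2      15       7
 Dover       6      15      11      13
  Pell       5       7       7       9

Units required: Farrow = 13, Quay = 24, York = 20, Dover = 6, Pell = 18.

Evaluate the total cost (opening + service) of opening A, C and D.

Each district is assigned to its cheapest site among the open ones.
{A, C, D}: Farrow→A 5·13=65, Quay→A 4·24=96, York→D 7·20=140, Dover→A 6·6=36, Pell→A 5·18=90. Service 427; fixed 638; total 1065.

Total cost: 1065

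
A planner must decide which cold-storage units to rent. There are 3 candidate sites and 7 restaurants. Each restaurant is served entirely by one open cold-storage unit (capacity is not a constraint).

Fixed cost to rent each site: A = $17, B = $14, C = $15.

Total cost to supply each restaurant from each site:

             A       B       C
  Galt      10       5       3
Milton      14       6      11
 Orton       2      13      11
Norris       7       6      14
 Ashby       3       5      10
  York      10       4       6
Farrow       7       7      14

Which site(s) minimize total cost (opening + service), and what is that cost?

For any fixed open set, each restaurant goes to its cheapest open site; total = fixed + service.
{B}: Galt→B 5, Milton→B 6, Orton→B 13, Norris→B 6, Ashby→B 5, York→B 4, Farrow→B 7. Service 46; fixed 14; total 60.
{A, B}: service 33 + fixed 31 = 64
{A}: Galt→A 10, Milton→A 14, Orton→A 2, Norris→A 7, Ashby→A 3, York→A 10, Farrow→A 7. Service 53; fixed 17; total 70.
{A, B, C}: service 31 + fixed 46 = 77
No other subset beats 60.

Open B only; minimum total cost 60.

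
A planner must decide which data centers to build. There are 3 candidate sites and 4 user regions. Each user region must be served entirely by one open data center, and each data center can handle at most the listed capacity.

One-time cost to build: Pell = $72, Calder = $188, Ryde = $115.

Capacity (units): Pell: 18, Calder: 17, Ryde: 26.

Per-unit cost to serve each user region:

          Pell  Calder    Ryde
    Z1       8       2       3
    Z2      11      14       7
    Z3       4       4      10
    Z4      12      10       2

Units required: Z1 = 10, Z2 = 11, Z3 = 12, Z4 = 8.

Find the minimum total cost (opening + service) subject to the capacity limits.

Open {Pell, Calder, Ryde}: Z1→Calder 2·10=20, Z2→Ryde 7·11=77, Z3→Pell 4·12=48, Z4→Ryde 2·8=16.
Loads: Pell carries 12/18, Calder carries 10/17, Ryde carries 19/26. Service 161; fixed 375; total 536.
Next best feasible plan costs 560.

Minimum total cost: 536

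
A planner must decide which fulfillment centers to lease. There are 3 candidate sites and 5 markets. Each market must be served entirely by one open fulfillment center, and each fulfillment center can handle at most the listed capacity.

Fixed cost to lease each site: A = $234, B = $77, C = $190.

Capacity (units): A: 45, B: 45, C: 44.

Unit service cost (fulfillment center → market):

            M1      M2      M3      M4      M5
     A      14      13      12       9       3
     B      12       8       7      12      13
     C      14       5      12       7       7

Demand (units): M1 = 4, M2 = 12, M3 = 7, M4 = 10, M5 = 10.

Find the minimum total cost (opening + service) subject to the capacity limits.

Open {B}: M1→B 12·4=48, M2→B 8·12=96, M3→B 7·7=49, M4→B 12·10=120, M5→B 13·10=130.
Loads: B carries 43/45. Service 443; fixed 77; total 520.
Next best feasible plan costs 530.

Minimum total cost: 520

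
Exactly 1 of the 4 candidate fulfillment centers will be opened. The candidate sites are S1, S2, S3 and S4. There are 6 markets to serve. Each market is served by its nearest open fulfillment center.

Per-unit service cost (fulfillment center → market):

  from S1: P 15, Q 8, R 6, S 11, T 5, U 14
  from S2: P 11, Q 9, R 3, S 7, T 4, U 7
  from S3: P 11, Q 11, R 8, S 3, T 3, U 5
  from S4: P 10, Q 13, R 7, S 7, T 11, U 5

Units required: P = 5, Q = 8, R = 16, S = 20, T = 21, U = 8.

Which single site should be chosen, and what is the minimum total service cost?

With exactly 1 open, each market uses its cheapest among the chosen.
{S3}: P→S3 11·5=55, Q→S3 11·8=88, R→S3 8·16=128, S→S3 3·20=60, T→S3 3·21=63, U→S3 5·8=40. Service cost 434.
{S2}: service cost 455
{S1}: service cost 672
Among all 4 size-1 choices, {S3} is lowest.

Choose S3 only; total service cost 434.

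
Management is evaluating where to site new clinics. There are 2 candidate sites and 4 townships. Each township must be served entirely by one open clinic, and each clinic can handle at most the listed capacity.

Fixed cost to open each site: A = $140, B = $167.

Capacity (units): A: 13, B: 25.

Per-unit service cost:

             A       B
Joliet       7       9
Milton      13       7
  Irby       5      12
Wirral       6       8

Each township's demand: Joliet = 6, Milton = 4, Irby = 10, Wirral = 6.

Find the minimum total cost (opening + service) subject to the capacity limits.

Open {A, B}: Joliet→B 9·6=54, Milton→B 7·4=28, Irby→A 5·10=50, Wirral→B 8·6=48.
Loads: A carries 10/13, B carries 16/25. Service 180; fixed 307; total 487.
Next best feasible plan costs 533.

Minimum total cost: 487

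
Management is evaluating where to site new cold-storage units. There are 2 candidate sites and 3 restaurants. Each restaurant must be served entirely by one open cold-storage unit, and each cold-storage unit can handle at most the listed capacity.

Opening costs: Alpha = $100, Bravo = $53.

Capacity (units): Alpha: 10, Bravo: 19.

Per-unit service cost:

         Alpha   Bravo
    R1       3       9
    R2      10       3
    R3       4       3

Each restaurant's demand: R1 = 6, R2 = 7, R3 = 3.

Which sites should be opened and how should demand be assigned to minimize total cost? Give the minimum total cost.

Minimum total cost: 137

Open {Bravo}: R1→Bravo 9·6=54, R2→Bravo 3·7=21, R3→Bravo 3·3=9.
Loads: Bravo carries 16/19. Service 84; fixed 53; total 137.
Next best feasible plan costs 201.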